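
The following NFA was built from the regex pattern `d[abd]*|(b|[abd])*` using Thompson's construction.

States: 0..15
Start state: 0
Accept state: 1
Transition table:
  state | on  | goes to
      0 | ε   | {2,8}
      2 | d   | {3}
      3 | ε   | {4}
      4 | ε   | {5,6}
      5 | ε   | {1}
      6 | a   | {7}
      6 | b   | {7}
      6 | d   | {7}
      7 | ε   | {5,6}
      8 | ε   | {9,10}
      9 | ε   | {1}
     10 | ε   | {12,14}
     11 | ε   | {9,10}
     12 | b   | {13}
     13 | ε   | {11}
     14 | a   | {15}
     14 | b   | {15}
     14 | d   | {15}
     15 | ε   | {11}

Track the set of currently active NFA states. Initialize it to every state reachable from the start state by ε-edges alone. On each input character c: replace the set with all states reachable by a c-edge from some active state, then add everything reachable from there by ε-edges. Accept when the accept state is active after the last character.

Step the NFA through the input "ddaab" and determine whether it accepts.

start: ε-closure({0}) = {0,1,2,8,9,10,12,14}
'd' @ 1: {1,3,4,5,6,9,10,11,12,14,15}  [accepting]
'd' @ 2: {1,5,6,7,9,10,11,12,14,15}  [accepting]
'a' @ 3: {1,5,6,7,9,10,11,12,14,15}  [accepting]
'a' @ 4: {1,5,6,7,9,10,11,12,14,15}  [accepting]
'b' @ 5: {1,5,6,7,9,10,11,12,13,14,15}  [accepting]
end set {1,5,6,7,9,10,11,12,13,14,15} — state 1 in

Answer: ACCEPT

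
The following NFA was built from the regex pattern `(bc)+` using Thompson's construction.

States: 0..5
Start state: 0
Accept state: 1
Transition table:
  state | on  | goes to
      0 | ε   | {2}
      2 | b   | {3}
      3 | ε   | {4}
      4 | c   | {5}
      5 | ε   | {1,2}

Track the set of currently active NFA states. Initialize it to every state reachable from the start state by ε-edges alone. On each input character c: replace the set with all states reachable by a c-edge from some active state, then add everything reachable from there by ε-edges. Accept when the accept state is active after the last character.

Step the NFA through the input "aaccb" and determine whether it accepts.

Answer: REJECT

Derivation:
initial (ε-close {0}): {0,2}
'a' @ 1: {}  — dead — no transitions
rest 'accb' ignored (set empty)
final: {}; accept 1 not in set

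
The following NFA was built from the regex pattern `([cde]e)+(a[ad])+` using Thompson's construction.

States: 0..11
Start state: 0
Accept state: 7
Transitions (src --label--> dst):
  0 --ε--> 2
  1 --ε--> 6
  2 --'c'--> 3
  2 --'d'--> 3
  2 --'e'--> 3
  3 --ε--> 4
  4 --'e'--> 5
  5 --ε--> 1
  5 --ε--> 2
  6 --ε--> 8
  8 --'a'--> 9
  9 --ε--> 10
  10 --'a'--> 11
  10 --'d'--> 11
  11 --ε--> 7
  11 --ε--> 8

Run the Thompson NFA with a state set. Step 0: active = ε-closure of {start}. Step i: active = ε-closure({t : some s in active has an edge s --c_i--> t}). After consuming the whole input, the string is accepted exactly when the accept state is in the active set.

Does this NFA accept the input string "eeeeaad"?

initial (ε-close {0}): {0,2}
'e' @ 1: {3,4}
'e' @ 2: {1,2,5,6,8}
'e' @ 3: {3,4}
'e' @ 4: {1,2,5,6,8}
'a' @ 5: {9,10}
'a' @ 6: {7,8,11}  ✓accept
'd' @ 7: {}  — dead — no transitions
after full input: {}  (accept=7 not in)

Answer: REJECT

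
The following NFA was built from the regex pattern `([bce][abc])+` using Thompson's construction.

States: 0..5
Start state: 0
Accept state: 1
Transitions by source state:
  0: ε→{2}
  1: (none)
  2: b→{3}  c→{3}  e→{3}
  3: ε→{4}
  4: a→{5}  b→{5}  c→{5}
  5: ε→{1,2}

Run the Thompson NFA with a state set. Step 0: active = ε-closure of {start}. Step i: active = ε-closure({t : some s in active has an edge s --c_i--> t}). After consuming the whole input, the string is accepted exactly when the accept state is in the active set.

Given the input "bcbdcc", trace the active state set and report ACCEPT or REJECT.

initial (ε-close {0}): {0,2}
'b' @ 1: {3,4}
'c' @ 2: {1,2,5}  [accepting]
'b' @ 3: {3,4}
'd' @ 4: {}  — no active states
rest 'cc' ignored (set empty)
end set {} — state 1 not in

Answer: REJECT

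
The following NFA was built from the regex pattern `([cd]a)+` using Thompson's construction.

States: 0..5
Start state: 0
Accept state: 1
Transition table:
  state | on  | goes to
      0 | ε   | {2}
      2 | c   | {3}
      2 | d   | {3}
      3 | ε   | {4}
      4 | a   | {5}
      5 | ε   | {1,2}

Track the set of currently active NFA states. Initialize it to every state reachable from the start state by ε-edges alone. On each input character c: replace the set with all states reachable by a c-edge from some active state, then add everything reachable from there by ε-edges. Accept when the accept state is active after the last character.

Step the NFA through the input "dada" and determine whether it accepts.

Answer: ACCEPT

Trace:
start: ε-closure({0}) = {0,2}
'd' @ 1: {3,4}
'a' @ 2: {1,2,5}  ✓accept
'd' @ 3: {3,4}
'a' @ 4: {1,2,5}  ✓accept
end set {1,2,5} — state 1 in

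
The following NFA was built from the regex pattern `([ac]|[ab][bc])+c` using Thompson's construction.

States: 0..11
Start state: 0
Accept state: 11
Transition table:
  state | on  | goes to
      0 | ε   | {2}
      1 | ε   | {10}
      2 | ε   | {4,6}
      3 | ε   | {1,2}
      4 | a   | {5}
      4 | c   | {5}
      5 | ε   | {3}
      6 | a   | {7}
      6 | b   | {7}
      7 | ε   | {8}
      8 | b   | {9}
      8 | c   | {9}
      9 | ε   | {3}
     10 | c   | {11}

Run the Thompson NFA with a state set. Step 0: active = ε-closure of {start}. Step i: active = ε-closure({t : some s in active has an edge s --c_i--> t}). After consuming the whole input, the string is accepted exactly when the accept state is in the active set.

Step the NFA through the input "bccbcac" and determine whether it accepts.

S₀ = ε-closure({0}) = {0,2,4,6}
'b' @ 1: {7,8}
'c' @ 2: {1,2,3,4,6,9,10}
'c' @ 3: {1,2,3,4,5,6,10,11}  (accept∈set)
'b' @ 4: {7,8}
'c' @ 5: {1,2,3,4,6,9,10}
'a' @ 6: {1,2,3,4,5,6,7,8,10}
'c' @ 7: {1,2,3,4,5,6,9,10,11}  (accept∈set)
after full input: {1,2,3,4,5,6,9,10,11}  (accept=11 in)

Answer: ACCEPT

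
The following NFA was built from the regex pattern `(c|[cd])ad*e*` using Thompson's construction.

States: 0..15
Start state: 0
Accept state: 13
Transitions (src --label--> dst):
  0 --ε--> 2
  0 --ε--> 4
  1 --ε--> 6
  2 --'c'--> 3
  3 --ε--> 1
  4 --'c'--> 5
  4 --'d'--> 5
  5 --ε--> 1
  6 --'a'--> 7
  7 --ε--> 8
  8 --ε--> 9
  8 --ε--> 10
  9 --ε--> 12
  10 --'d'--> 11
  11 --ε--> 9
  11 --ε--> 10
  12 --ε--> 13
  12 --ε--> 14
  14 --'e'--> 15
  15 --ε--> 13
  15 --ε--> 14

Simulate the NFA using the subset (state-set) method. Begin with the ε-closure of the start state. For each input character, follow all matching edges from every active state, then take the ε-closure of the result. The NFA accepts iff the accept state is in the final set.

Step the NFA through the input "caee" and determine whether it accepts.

Answer: ACCEPT

Derivation:
start: ε-closure({0}) = {0,2,4}
'c' @ 1: {1,3,5,6}
'a' @ 2: {7,8,9,10,12,13,14}  [accepting]
'e' @ 3: {13,14,15}  [accepting]
'e' @ 4: {13,14,15}  [accepting]
end set {13,14,15} — state 13 in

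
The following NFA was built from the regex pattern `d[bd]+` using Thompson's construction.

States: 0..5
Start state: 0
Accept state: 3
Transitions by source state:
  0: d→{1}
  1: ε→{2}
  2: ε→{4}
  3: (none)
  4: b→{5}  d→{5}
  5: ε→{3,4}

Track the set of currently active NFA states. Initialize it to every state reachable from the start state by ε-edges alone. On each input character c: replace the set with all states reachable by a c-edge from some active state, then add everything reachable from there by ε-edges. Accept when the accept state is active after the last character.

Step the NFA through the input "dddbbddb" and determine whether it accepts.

start: ε-closure({0}) = {0}
'd' @ 1: {1,2,4}
'd' @ 2: {3,4,5}  (accept∈set)
'd' @ 3: {3,4,5}  (accept∈set)
'b' @ 4: {3,4,5}  (accept∈set)
'b' @ 5: {3,4,5}  (accept∈set)
'd' @ 6: {3,4,5}  (accept∈set)
'd' @ 7: {3,4,5}  (accept∈set)
'b' @ 8: {3,4,5}  (accept∈set)
final: {3,4,5}; accept 3 in set

Answer: ACCEPT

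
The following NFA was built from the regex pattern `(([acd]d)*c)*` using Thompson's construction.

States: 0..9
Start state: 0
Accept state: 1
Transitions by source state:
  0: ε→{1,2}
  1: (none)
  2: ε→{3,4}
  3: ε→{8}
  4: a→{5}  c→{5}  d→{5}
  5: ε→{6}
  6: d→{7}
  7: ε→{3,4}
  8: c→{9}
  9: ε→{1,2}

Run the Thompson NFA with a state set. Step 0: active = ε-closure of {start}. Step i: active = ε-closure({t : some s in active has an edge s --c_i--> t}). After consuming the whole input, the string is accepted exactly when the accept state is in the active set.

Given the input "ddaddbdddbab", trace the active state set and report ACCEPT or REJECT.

S₀ = ε-closure({0}) = {0,1,2,3,4,8}
'd' @ 1: {5,6}
'd' @ 2: {3,4,7,8}
'a' @ 3: {5,6}
'd' @ 4: {3,4,7,8}
'd' @ 5: {5,6}
'b' @ 6: {}  — no active states
rest 'dddbab' ignored (set empty)
final: {}; accept 1 not in set

Answer: REJECT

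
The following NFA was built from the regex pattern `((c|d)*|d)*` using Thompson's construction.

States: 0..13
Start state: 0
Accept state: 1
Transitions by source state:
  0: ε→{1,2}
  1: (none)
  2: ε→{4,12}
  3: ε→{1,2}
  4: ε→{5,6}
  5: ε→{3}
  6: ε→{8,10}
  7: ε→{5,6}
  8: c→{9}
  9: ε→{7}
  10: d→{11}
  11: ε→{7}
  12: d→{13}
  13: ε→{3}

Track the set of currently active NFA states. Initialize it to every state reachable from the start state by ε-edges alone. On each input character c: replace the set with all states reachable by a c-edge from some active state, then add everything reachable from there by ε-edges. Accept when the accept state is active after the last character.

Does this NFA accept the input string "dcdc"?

start: ε-closure({0}) = {0,1,2,3,4,5,6,8,10,12}
'd' @ 1: {1,2,3,4,5,6,7,8,10,11,12,13}  ✓accept
'c' @ 2: {1,2,3,4,5,6,7,8,9,10,12}  ✓accept
'd' @ 3: {1,2,3,4,5,6,7,8,10,11,12,13}  ✓accept
'c' @ 4: {1,2,3,4,5,6,7,8,9,10,12}  ✓accept
final: {1,2,3,4,5,6,7,8,9,10,12}; accept 1 in set

Answer: ACCEPT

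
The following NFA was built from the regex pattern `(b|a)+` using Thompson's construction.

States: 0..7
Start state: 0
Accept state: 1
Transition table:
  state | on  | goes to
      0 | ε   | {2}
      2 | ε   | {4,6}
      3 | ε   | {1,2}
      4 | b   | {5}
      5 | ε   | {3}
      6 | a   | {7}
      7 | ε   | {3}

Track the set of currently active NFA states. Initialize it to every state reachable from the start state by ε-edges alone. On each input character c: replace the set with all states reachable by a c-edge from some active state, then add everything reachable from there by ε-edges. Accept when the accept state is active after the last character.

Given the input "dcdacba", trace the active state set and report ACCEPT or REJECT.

Answer: REJECT

Steps:
S₀ = ε-closure({0}) = {0,2,4,6}
'd' @ 1: {}  — state set empty
rest 'cdacba' ignored (set empty)
end set {} — state 1 not in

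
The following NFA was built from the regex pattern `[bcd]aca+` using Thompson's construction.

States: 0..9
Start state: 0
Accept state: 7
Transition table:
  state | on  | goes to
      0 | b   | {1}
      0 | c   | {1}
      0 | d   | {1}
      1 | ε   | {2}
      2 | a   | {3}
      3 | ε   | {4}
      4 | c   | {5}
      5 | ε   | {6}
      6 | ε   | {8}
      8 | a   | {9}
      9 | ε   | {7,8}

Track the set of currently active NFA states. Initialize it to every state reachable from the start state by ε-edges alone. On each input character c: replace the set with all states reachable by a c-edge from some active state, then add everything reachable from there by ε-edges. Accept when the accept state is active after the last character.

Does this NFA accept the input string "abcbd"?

initial (ε-close {0}): {0}
'a' @ 1: {}  — dead — no transitions
rest 'bcbd' ignored (set empty)
final: {}; accept 7 not in set

Answer: REJECT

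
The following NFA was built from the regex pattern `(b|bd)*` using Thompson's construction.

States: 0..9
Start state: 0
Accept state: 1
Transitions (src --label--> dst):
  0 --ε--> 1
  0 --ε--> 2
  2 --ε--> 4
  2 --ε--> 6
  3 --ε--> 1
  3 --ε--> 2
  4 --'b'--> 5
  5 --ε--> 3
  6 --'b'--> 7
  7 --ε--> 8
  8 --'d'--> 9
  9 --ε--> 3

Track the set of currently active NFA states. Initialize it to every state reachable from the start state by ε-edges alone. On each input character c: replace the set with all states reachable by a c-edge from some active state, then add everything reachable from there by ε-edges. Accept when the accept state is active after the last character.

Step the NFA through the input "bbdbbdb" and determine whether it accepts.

Answer: ACCEPT

Derivation:
S₀ = ε-closure({0}) = {0,1,2,4,6}
'b' @ 1: {1,2,3,4,5,6,7,8}  [accepting]
'b' @ 2: {1,2,3,4,5,6,7,8}  [accepting]
'd' @ 3: {1,2,3,4,6,9}  [accepting]
'b' @ 4: {1,2,3,4,5,6,7,8}  [accepting]
'b' @ 5: {1,2,3,4,5,6,7,8}  [accepting]
'd' @ 6: {1,2,3,4,6,9}  [accepting]
'b' @ 7: {1,2,3,4,5,6,7,8}  [accepting]
end set {1,2,3,4,5,6,7,8} — state 1 in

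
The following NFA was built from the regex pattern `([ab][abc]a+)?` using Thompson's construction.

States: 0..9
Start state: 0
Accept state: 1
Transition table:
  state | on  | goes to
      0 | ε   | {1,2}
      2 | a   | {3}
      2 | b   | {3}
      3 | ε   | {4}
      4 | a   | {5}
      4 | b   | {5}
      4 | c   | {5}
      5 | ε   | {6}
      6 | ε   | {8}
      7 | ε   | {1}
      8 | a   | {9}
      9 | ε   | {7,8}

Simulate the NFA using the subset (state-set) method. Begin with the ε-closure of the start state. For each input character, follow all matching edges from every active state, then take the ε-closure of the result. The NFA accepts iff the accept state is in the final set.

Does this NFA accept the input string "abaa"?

initial (ε-close {0}): {0,1,2}
'a' @ 1: {3,4}
'b' @ 2: {5,6,8}
'a' @ 3: {1,7,8,9}  (accept∈set)
'a' @ 4: {1,7,8,9}  (accept∈set)
end set {1,7,8,9} — state 1 in

Answer: ACCEPT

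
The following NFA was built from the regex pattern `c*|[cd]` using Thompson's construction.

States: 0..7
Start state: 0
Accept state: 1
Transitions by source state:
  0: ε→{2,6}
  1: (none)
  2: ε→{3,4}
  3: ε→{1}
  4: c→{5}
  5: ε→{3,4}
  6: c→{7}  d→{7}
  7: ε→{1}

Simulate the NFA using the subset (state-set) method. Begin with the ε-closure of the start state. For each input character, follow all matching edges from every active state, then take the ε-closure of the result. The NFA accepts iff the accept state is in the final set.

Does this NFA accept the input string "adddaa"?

Answer: REJECT

Steps:
start: ε-closure({0}) = {0,1,2,3,4,6}
'a' @ 1: {}  — no active states
rest 'dddaa' ignored (set empty)
final: {}; accept 1 not in set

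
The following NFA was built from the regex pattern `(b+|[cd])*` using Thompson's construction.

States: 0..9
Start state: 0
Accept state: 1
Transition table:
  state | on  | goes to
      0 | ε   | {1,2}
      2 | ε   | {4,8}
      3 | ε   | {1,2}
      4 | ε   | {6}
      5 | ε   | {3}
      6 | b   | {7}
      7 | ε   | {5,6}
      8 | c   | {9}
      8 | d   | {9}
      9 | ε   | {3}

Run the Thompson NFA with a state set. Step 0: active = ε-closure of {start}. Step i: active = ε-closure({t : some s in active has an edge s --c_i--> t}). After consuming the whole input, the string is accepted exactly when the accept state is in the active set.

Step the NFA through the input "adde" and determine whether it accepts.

Answer: REJECT

Trace:
start: ε-closure({0}) = {0,1,2,4,6,8}
'a' @ 1: {}  — state set empty
rest 'dde' ignored (set empty)
end set {} — state 1 not in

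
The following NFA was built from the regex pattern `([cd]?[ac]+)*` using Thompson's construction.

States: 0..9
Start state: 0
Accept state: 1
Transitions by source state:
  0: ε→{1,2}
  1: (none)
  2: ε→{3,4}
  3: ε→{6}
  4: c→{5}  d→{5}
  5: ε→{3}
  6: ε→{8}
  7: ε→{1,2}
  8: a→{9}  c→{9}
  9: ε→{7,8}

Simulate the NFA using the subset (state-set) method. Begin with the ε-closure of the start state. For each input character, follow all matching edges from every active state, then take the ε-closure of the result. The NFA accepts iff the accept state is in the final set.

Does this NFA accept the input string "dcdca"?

start: ε-closure({0}) = {0,1,2,3,4,6,8}
'd' @ 1: {3,5,6,8}
'c' @ 2: {1,2,3,4,6,7,8,9}  ✓accept
'd' @ 3: {3,5,6,8}
'c' @ 4: {1,2,3,4,6,7,8,9}  ✓accept
'a' @ 5: {1,2,3,4,6,7,8,9}  ✓accept
final: {1,2,3,4,6,7,8,9}; accept 1 in set

Answer: ACCEPT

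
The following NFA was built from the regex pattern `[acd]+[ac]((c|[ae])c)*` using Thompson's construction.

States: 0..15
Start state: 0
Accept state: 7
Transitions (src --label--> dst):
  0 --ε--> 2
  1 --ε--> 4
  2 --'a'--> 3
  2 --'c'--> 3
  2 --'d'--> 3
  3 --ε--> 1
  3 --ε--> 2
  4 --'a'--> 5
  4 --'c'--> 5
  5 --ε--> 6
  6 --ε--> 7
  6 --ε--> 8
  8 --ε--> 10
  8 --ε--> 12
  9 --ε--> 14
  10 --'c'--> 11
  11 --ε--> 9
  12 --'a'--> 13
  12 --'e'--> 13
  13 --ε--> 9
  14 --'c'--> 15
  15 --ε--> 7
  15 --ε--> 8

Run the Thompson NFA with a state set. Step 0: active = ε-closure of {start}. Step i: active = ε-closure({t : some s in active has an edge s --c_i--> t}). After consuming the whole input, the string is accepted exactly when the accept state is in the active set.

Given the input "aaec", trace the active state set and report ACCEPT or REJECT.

Answer: ACCEPT

Derivation:
start: ε-closure({0}) = {0,2}
'a' @ 1: {1,2,3,4}
'a' @ 2: {1,2,3,4,5,6,7,8,10,12}  ✓accept
'e' @ 3: {9,13,14}
'c' @ 4: {7,8,10,12,15}  ✓accept
final: {7,8,10,12,15}; accept 7 in set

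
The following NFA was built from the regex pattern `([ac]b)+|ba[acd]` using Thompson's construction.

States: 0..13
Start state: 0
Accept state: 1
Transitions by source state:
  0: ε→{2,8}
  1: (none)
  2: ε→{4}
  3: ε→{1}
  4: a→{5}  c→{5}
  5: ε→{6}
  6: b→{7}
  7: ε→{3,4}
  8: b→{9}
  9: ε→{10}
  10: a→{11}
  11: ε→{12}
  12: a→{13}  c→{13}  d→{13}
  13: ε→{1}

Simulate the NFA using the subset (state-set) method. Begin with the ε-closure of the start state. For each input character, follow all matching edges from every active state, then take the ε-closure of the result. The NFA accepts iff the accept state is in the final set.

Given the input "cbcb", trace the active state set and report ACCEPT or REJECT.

S₀ = ε-closure({0}) = {0,2,4,8}
'c' @ 1: {5,6}
'b' @ 2: {1,3,4,7}  [accepting]
'c' @ 3: {5,6}
'b' @ 4: {1,3,4,7}  [accepting]
end set {1,3,4,7} — state 1 in

Answer: ACCEPT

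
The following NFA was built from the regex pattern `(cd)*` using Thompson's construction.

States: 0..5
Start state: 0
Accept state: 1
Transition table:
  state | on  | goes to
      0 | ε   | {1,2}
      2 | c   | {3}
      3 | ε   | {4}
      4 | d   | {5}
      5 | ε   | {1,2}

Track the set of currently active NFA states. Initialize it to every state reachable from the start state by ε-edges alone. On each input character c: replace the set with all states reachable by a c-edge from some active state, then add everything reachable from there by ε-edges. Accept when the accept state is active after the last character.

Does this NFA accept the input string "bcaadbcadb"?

initial (ε-close {0}): {0,1,2}
'b' @ 1: {}  — state set empty
rest 'caadbcadb' ignored (set empty)
after full input: {}  (accept=1 not in)

Answer: REJECT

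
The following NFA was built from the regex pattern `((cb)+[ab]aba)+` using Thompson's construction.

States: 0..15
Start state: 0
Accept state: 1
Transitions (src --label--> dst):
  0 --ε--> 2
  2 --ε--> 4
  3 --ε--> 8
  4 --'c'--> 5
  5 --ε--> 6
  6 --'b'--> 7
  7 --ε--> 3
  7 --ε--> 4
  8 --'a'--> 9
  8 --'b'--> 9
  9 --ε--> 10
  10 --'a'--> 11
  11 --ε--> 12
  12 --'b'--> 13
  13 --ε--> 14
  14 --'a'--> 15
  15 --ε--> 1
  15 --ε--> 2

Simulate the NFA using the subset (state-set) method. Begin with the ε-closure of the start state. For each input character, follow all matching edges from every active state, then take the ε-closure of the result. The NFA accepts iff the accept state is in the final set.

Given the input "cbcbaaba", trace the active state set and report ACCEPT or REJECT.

Answer: ACCEPT

Steps:
start: ε-closure({0}) = {0,2,4}
'c' @ 1: {5,6}
'b' @ 2: {3,4,7,8}
'c' @ 3: {5,6}
'b' @ 4: {3,4,7,8}
'a' @ 5: {9,10}
'a' @ 6: {11,12}
'b' @ 7: {13,14}
'a' @ 8: {1,2,4,15}  (accept∈set)
final: {1,2,4,15}; accept 1 in set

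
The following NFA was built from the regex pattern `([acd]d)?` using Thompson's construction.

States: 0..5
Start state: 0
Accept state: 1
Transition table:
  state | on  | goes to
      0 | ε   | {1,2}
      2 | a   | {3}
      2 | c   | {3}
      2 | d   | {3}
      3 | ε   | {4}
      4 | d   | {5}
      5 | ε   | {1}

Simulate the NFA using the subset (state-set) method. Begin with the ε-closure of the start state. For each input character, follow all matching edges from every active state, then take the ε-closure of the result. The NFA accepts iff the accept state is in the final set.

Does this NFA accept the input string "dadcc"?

Answer: REJECT

Derivation:
start: ε-closure({0}) = {0,1,2}
'd' @ 1: {3,4}
'a' @ 2: {}  — no active states
rest 'dcc' ignored (set empty)
after full input: {}  (accept=1 not in)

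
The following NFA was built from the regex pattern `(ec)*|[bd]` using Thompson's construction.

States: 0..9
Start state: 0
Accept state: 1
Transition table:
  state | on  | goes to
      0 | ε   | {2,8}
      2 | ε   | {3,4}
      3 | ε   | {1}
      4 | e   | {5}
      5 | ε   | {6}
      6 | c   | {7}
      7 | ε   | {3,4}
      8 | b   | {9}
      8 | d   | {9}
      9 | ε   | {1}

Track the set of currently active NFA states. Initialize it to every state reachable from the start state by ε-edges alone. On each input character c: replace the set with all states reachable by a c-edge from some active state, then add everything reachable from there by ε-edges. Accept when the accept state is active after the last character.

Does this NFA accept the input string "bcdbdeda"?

Answer: REJECT

Derivation:
S₀ = ε-closure({0}) = {0,1,2,3,4,8}
'b' @ 1: {1,9}  ✓accept
'c' @ 2: {}  — state set empty
rest 'dbdeda' ignored (set empty)
final: {}; accept 1 not in set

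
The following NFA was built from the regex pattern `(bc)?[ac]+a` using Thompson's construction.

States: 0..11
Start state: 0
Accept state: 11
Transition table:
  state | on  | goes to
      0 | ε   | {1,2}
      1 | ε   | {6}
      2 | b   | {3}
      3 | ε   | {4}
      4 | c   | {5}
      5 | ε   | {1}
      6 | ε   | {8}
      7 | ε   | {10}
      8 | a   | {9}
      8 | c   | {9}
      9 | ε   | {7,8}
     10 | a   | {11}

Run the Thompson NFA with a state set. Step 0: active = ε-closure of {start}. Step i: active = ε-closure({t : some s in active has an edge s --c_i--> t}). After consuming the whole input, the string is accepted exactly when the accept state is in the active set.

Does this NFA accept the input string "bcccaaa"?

Answer: ACCEPT

Trace:
S₀ = ε-closure({0}) = {0,1,2,6,8}
'b' @ 1: {3,4}
'c' @ 2: {1,5,6,8}
'c' @ 3: {7,8,9,10}
'c' @ 4: {7,8,9,10}
'a' @ 5: {7,8,9,10,11}  ✓accept
'a' @ 6: {7,8,9,10,11}  ✓accept
'a' @ 7: {7,8,9,10,11}  ✓accept
end set {7,8,9,10,11} — state 11 in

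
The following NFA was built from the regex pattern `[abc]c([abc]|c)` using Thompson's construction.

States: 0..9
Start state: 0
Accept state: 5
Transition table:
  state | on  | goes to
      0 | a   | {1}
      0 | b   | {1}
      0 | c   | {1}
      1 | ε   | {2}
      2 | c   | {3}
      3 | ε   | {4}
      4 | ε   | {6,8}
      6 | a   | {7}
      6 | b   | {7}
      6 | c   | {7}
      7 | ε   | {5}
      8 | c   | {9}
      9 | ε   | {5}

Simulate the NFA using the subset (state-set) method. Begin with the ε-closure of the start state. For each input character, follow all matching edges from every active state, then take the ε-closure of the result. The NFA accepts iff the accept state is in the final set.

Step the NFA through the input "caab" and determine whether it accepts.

Answer: REJECT

Trace:
start: ε-closure({0}) = {0}
'c' @ 1: {1,2}
'a' @ 2: {}  — dead — no transitions
rest 'ab' ignored (set empty)
end set {} — state 5 not in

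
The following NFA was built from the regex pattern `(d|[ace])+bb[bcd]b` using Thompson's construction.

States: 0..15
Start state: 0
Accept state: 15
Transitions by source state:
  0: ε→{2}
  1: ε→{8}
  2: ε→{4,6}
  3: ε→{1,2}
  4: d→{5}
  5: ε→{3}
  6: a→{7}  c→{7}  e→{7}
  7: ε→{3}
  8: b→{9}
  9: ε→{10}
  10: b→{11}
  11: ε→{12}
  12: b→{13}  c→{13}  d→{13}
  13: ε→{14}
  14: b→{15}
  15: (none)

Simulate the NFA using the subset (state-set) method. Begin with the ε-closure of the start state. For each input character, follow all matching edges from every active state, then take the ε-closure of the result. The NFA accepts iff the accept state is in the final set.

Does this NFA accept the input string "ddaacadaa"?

Answer: REJECT

Steps:
start: ε-closure({0}) = {0,2,4,6}
'd' @ 1: {1,2,3,4,5,6,8}
'd' @ 2: {1,2,3,4,5,6,8}
'a' @ 3: {1,2,3,4,6,7,8}
'a' @ 4: {1,2,3,4,6,7,8}
'c' @ 5: {1,2,3,4,6,7,8}
'a' @ 6: {1,2,3,4,6,7,8}
'd' @ 7: {1,2,3,4,5,6,8}
'a' @ 8: {1,2,3,4,6,7,8}
'a' @ 9: {1,2,3,4,6,7,8}
final: {1,2,3,4,6,7,8}; accept 15 not in set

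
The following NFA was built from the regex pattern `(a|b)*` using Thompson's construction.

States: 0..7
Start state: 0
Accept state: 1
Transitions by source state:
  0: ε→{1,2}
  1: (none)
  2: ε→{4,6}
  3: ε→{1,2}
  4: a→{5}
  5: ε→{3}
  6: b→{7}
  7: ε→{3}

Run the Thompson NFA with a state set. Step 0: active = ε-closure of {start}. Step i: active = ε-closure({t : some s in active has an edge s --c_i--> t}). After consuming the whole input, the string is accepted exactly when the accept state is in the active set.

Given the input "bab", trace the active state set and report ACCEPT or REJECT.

Answer: ACCEPT

Derivation:
initial (ε-close {0}): {0,1,2,4,6}
'b' @ 1: {1,2,3,4,6,7}  (accept∈set)
'a' @ 2: {1,2,3,4,5,6}  (accept∈set)
'b' @ 3: {1,2,3,4,6,7}  (accept∈set)
after full input: {1,2,3,4,6,7}  (accept=1 in)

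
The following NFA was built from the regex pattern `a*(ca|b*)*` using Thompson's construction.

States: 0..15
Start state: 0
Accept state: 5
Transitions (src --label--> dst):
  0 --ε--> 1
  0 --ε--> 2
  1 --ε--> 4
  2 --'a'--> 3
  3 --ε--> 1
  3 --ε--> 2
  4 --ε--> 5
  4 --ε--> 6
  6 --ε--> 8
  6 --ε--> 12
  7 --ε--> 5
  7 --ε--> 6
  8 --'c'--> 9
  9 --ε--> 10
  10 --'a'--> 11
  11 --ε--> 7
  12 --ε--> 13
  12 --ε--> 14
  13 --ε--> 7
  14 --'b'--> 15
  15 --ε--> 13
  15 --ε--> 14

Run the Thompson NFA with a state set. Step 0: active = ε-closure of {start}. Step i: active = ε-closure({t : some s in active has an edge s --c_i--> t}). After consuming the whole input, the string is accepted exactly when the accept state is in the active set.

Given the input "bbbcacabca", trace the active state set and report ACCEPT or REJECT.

Answer: ACCEPT

Derivation:
initial (ε-close {0}): {0,1,2,4,5,6,7,8,12,13,14}
'b' @ 1: {5,6,7,8,12,13,14,15}  (accept∈set)
'b' @ 2: {5,6,7,8,12,13,14,15}  (accept∈set)
'b' @ 3: {5,6,7,8,12,13,14,15}  (accept∈set)
'c' @ 4: {9,10}
'a' @ 5: {5,6,7,8,11,12,13,14}  (accept∈set)
'c' @ 6: {9,10}
'a' @ 7: {5,6,7,8,11,12,13,14}  (accept∈set)
'b' @ 8: {5,6,7,8,12,13,14,15}  (accept∈set)
'c' @ 9: {9,10}
'a' @ 10: {5,6,7,8,11,12,13,14}  (accept∈set)
end set {5,6,7,8,11,12,13,14} — state 5 in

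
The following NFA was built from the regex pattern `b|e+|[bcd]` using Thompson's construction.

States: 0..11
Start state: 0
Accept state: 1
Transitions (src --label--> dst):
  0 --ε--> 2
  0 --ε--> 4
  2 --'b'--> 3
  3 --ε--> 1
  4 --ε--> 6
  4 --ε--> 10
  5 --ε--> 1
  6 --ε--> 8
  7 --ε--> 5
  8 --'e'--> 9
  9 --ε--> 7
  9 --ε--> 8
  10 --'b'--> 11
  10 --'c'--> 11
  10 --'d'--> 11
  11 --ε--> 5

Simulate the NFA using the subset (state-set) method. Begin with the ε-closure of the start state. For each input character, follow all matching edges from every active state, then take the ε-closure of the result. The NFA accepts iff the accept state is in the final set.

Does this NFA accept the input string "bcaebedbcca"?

Answer: REJECT

Trace:
S₀ = ε-closure({0}) = {0,2,4,6,8,10}
'b' @ 1: {1,3,5,11}  (accept∈set)
'c' @ 2: {}  — state set empty
rest 'aebedbcca' ignored (set empty)
after full input: {}  (accept=1 not in)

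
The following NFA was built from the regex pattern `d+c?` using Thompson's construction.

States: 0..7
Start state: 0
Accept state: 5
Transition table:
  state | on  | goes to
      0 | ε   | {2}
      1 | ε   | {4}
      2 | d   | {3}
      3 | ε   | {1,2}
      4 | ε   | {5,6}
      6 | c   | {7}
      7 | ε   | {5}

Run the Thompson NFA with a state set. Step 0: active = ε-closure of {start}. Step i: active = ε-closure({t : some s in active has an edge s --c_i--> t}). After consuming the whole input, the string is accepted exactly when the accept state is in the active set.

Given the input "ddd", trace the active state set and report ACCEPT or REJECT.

S₀ = ε-closure({0}) = {0,2}
'd' @ 1: {1,2,3,4,5,6}  [accepting]
'd' @ 2: {1,2,3,4,5,6}  [accepting]
'd' @ 3: {1,2,3,4,5,6}  [accepting]
final: {1,2,3,4,5,6}; accept 5 in set

Answer: ACCEPT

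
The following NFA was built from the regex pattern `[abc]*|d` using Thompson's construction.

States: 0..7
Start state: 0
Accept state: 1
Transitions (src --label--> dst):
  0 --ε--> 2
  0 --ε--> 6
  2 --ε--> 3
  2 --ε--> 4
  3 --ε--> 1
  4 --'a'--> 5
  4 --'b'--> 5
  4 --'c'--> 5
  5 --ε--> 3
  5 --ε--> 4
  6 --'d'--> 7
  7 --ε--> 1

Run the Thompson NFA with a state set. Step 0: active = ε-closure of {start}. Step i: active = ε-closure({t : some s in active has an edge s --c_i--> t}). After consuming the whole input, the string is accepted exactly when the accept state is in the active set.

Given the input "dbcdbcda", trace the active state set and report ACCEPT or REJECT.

S₀ = ε-closure({0}) = {0,1,2,3,4,6}
'd' @ 1: {1,7}  ✓accept
'b' @ 2: {}  — dead — no transitions
rest 'cdbcda' ignored (set empty)
final: {}; accept 1 not in set

Answer: REJECT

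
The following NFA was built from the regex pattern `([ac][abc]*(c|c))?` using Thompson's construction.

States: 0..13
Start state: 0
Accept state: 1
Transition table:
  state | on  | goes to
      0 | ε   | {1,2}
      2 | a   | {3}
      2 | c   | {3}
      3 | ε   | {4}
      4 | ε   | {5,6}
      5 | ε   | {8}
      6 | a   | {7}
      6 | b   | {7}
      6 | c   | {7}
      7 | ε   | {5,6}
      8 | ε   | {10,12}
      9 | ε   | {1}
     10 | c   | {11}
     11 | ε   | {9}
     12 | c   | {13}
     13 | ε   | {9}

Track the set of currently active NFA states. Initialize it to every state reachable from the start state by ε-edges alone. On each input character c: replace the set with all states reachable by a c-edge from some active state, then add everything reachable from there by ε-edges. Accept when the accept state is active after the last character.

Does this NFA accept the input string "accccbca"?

Answer: REJECT

Trace:
start: ε-closure({0}) = {0,1,2}
'a' @ 1: {3,4,5,6,8,10,12}
'c' @ 2: {1,5,6,7,8,9,10,11,12,13}  ✓accept
'c' @ 3: {1,5,6,7,8,9,10,11,12,13}  ✓accept
'c' @ 4: {1,5,6,7,8,9,10,11,12,13}  ✓accept
'c' @ 5: {1,5,6,7,8,9,10,11,12,13}  ✓accept
'b' @ 6: {5,6,7,8,10,12}
'c' @ 7: {1,5,6,7,8,9,10,11,12,13}  ✓accept
'a' @ 8: {5,6,7,8,10,12}
after full input: {5,6,7,8,10,12}  (accept=1 not in)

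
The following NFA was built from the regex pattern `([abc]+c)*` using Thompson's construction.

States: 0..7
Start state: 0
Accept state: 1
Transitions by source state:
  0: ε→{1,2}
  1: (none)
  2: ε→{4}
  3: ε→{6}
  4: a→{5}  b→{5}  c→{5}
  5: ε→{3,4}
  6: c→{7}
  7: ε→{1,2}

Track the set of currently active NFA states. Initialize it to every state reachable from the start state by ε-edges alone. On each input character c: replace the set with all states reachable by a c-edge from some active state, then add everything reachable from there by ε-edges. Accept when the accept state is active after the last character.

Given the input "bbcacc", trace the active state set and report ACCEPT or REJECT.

initial (ε-close {0}): {0,1,2,4}
'b' @ 1: {3,4,5,6}
'b' @ 2: {3,4,5,6}
'c' @ 3: {1,2,3,4,5,6,7}  ✓accept
'a' @ 4: {3,4,5,6}
'c' @ 5: {1,2,3,4,5,6,7}  ✓accept
'c' @ 6: {1,2,3,4,5,6,7}  ✓accept
final: {1,2,3,4,5,6,7}; accept 1 in set

Answer: ACCEPT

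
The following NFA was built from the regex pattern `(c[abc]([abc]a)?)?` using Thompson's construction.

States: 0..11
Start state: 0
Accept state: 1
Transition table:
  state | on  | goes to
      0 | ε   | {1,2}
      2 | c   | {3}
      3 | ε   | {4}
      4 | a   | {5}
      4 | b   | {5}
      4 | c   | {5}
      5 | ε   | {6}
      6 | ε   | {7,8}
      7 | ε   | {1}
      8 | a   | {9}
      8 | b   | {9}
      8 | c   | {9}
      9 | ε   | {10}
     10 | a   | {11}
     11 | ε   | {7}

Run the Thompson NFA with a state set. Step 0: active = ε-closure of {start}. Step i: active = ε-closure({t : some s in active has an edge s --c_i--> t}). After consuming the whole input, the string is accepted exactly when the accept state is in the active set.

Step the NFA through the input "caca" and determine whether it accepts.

Answer: ACCEPT

Derivation:
start: ε-closure({0}) = {0,1,2}
'c' @ 1: {3,4}
'a' @ 2: {1,5,6,7,8}  ✓accept
'c' @ 3: {9,10}
'a' @ 4: {1,7,11}  ✓accept
end set {1,7,11} — state 1 in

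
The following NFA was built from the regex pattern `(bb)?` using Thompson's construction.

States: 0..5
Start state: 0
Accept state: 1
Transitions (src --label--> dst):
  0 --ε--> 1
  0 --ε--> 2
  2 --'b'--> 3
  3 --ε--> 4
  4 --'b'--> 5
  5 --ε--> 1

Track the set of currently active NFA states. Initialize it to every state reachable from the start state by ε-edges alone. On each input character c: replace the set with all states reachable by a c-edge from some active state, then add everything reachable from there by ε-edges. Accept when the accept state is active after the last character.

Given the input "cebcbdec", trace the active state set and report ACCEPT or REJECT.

S₀ = ε-closure({0}) = {0,1,2}
'c' @ 1: {}  — dead — no transitions
rest 'ebcbdec' ignored (set empty)
final: {}; accept 1 not in set

Answer: REJECT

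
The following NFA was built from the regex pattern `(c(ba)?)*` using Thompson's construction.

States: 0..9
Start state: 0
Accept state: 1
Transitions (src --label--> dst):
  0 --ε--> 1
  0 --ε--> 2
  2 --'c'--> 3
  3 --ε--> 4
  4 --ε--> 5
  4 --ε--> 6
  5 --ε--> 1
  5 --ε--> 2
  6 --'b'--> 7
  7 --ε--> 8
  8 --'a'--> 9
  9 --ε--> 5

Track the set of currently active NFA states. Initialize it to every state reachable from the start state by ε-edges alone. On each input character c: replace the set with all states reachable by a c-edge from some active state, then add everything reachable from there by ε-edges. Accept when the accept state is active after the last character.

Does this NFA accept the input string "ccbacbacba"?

Answer: ACCEPT

Trace:
S₀ = ε-closure({0}) = {0,1,2}
'c' @ 1: {1,2,3,4,5,6}  ✓accept
'c' @ 2: {1,2,3,4,5,6}  ✓accept
'b' @ 3: {7,8}
'a' @ 4: {1,2,5,9}  ✓accept
'c' @ 5: {1,2,3,4,5,6}  ✓accept
'b' @ 6: {7,8}
'a' @ 7: {1,2,5,9}  ✓accept
'c' @ 8: {1,2,3,4,5,6}  ✓accept
'b' @ 9: {7,8}
'a' @ 10: {1,2,5,9}  ✓accept
end set {1,2,5,9} — state 1 in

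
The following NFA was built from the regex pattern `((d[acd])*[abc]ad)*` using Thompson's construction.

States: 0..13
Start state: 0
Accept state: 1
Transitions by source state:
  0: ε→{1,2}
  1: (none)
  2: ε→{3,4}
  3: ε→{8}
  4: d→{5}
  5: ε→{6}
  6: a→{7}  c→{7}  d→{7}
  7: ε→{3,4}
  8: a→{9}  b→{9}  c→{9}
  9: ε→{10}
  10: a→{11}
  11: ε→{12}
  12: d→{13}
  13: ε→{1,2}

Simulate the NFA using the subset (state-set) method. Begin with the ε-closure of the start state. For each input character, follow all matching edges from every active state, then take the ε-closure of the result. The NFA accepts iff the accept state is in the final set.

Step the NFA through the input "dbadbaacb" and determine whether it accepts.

Answer: REJECT

Trace:
S₀ = ε-closure({0}) = {0,1,2,3,4,8}
'd' @ 1: {5,6}
'b' @ 2: {}  — no active states
rest 'adbaacb' ignored (set empty)
final: {}; accept 1 not in set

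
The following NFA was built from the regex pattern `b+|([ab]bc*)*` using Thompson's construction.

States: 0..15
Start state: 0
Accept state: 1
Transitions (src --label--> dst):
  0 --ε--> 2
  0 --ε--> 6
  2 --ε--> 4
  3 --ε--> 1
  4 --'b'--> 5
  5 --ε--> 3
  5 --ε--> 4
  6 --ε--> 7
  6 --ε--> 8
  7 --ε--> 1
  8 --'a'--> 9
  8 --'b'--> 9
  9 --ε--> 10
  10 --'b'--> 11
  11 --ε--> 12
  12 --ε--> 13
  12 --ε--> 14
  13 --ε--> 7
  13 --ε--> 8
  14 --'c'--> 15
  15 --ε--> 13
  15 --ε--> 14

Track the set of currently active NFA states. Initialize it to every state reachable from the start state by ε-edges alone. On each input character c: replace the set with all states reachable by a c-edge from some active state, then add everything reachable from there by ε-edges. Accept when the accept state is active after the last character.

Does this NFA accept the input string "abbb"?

Answer: ACCEPT

Derivation:
S₀ = ε-closure({0}) = {0,1,2,4,6,7,8}
'a' @ 1: {9,10}
'b' @ 2: {1,7,8,11,12,13,14}  [accepting]
'b' @ 3: {9,10}
'b' @ 4: {1,7,8,11,12,13,14}  [accepting]
end set {1,7,8,11,12,13,14} — state 1 in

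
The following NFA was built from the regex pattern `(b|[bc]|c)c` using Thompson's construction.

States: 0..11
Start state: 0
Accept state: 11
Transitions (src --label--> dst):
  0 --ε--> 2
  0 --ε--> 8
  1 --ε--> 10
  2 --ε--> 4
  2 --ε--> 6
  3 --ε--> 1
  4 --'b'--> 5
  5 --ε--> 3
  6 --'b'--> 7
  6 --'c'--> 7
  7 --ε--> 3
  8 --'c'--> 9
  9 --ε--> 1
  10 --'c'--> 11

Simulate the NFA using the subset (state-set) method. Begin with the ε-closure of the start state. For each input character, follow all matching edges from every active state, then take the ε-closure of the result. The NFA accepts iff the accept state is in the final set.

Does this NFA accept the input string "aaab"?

Answer: REJECT

Trace:
start: ε-closure({0}) = {0,2,4,6,8}
'a' @ 1: {}  — no active states
rest 'aab' ignored (set empty)
final: {}; accept 11 not in set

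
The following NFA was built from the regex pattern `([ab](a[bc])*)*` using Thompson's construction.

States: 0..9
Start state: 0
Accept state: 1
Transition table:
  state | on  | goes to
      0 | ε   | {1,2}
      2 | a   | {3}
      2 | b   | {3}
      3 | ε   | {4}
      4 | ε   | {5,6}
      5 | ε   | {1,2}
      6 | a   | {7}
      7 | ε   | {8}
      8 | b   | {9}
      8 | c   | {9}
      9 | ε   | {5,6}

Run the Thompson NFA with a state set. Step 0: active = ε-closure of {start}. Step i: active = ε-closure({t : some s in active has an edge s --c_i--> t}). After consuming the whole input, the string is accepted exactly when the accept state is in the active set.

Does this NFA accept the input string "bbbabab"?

initial (ε-close {0}): {0,1,2}
'b' @ 1: {1,2,3,4,5,6}  (accept∈set)
'b' @ 2: {1,2,3,4,5,6}  (accept∈set)
'b' @ 3: {1,2,3,4,5,6}  (accept∈set)
'a' @ 4: {1,2,3,4,5,6,7,8}  (accept∈set)
'b' @ 5: {1,2,3,4,5,6,9}  (accept∈set)
'a' @ 6: {1,2,3,4,5,6,7,8}  (accept∈set)
'b' @ 7: {1,2,3,4,5,6,9}  (accept∈set)
after full input: {1,2,3,4,5,6,9}  (accept=1 in)

Answer: ACCEPT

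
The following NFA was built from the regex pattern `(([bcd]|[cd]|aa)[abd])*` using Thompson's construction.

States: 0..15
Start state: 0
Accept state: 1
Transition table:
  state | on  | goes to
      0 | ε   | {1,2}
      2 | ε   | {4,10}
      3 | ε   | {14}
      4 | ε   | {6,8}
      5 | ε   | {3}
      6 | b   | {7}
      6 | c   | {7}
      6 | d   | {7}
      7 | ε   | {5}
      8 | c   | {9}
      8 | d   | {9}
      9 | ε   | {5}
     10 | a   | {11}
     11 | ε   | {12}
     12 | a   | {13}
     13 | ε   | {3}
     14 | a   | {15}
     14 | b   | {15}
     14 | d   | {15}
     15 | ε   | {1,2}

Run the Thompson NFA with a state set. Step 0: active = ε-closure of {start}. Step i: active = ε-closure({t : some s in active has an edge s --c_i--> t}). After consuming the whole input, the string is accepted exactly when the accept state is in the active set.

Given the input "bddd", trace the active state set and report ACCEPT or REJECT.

Answer: ACCEPT

Derivation:
S₀ = ε-closure({0}) = {0,1,2,4,6,8,10}
'b' @ 1: {3,5,7,14}
'd' @ 2: {1,2,4,6,8,10,15}  [accepting]
'd' @ 3: {3,5,7,9,14}
'd' @ 4: {1,2,4,6,8,10,15}  [accepting]
final: {1,2,4,6,8,10,15}; accept 1 in set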